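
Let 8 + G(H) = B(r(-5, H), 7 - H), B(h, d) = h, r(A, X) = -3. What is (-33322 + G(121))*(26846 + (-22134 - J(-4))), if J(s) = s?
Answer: -157198428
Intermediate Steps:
G(H) = -11 (G(H) = -8 - 3 = -11)
(-33322 + G(121))*(26846 + (-22134 - J(-4))) = (-33322 - 11)*(26846 + (-22134 - 1*(-4))) = -33333*(26846 + (-22134 + 4)) = -33333*(26846 - 22130) = -33333*4716 = -157198428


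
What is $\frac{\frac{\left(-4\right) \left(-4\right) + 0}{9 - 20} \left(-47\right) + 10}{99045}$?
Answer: $\frac{862}{1089495} \approx 0.00079119$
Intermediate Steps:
$\frac{\frac{\left(-4\right) \left(-4\right) + 0}{9 - 20} \left(-47\right) + 10}{99045} = \left(\frac{16 + 0}{-11} \left(-47\right) + 10\right) \frac{1}{99045} = \left(16 \left(- \frac{1}{11}\right) \left(-47\right) + 10\right) \frac{1}{99045} = \left(\left(- \frac{16}{11}\right) \left(-47\right) + 10\right) \frac{1}{99045} = \left(\frac{752}{11} + 10\right) \frac{1}{99045} = \frac{862}{11} \cdot \frac{1}{99045} = \frac{862}{1089495}$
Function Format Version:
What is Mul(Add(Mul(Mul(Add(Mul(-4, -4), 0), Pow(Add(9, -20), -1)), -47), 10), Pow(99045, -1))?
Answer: Rational(862, 1089495) ≈ 0.00079119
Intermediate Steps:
Mul(Add(Mul(Mul(Add(Mul(-4, -4), 0), Pow(Add(9, -20), -1)), -47), 10), Pow(99045, -1)) = Mul(Add(Mul(Mul(Add(16, 0), Pow(-11, -1)), -47), 10), Rational(1, 99045)) = Mul(Add(Mul(Mul(16, Rational(-1, 11)), -47), 10), Rational(1, 99045)) = Mul(Add(Mul(Rational(-16, 11), -47), 10), Rational(1, 99045)) = Mul(Add(Rational(752, 11), 10), Rational(1, 99045)) = Mul(Rational(862, 11), Rational(1, 99045)) = Rational(862, 1089495)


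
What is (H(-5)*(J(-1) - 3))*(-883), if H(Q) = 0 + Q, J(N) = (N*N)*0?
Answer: -13245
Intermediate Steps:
J(N) = 0 (J(N) = N²*0 = 0)
H(Q) = Q
(H(-5)*(J(-1) - 3))*(-883) = -5*(0 - 3)*(-883) = -5*(-3)*(-883) = 15*(-883) = -13245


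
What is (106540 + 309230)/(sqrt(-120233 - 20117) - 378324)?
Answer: -78647884740/71564594663 - 1039425*I*sqrt(5614)/71564594663 ≈ -1.099 - 0.0010883*I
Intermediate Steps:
(106540 + 309230)/(sqrt(-120233 - 20117) - 378324) = 415770/(sqrt(-140350) - 378324) = 415770/(5*I*sqrt(5614) - 378324) = 415770/(-378324 + 5*I*sqrt(5614))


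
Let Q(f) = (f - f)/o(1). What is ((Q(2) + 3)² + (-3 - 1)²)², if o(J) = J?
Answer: 625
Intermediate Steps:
Q(f) = 0 (Q(f) = (f - f)/1 = 0*1 = 0)
((Q(2) + 3)² + (-3 - 1)²)² = ((0 + 3)² + (-3 - 1)²)² = (3² + (-4)²)² = (9 + 16)² = 25² = 625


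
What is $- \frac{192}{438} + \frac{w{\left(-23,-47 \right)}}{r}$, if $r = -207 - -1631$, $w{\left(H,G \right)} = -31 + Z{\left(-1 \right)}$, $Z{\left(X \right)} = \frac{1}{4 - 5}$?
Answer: $- \frac{2994}{6497} \approx -0.46083$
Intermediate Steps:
$Z{\left(X \right)} = -1$ ($Z{\left(X \right)} = \frac{1}{-1} = -1$)
$w{\left(H,G \right)} = -32$ ($w{\left(H,G \right)} = -31 - 1 = -32$)
$r = 1424$ ($r = -207 + 1631 = 1424$)
$- \frac{192}{438} + \frac{w{\left(-23,-47 \right)}}{r} = - \frac{192}{438} - \frac{32}{1424} = \left(-192\right) \frac{1}{438} - \frac{2}{89} = - \frac{32}{73} - \frac{2}{89} = - \frac{2994}{6497}$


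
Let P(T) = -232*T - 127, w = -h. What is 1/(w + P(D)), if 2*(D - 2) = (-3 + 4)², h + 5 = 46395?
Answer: -1/47097 ≈ -2.1233e-5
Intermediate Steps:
h = 46390 (h = -5 + 46395 = 46390)
D = 5/2 (D = 2 + (-3 + 4)²/2 = 2 + (½)*1² = 2 + (½)*1 = 2 + ½ = 5/2 ≈ 2.5000)
w = -46390 (w = -1*46390 = -46390)
P(T) = -127 - 232*T
1/(w + P(D)) = 1/(-46390 + (-127 - 232*5/2)) = 1/(-46390 + (-127 - 580)) = 1/(-46390 - 707) = 1/(-47097) = -1/47097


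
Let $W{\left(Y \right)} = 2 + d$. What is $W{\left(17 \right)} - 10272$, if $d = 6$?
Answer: $-10264$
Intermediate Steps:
$W{\left(Y \right)} = 8$ ($W{\left(Y \right)} = 2 + 6 = 8$)
$W{\left(17 \right)} - 10272 = 8 - 10272 = -10264$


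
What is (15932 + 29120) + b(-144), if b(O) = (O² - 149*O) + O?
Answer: 87100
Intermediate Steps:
b(O) = O² - 148*O
(15932 + 29120) + b(-144) = (15932 + 29120) - 144*(-148 - 144) = 45052 - 144*(-292) = 45052 + 42048 = 87100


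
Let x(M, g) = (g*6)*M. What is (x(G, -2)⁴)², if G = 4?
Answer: 28179280429056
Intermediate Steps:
x(M, g) = 6*M*g (x(M, g) = (6*g)*M = 6*M*g)
(x(G, -2)⁴)² = ((6*4*(-2))⁴)² = ((-48)⁴)² = 5308416² = 28179280429056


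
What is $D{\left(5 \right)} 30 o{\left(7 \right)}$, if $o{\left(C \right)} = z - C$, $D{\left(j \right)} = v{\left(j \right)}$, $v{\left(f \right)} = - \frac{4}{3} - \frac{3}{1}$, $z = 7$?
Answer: $0$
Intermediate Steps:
$v{\left(f \right)} = - \frac{13}{3}$ ($v{\left(f \right)} = \left(-4\right) \frac{1}{3} - 3 = - \frac{4}{3} - 3 = - \frac{13}{3}$)
$D{\left(j \right)} = - \frac{13}{3}$
$o{\left(C \right)} = 7 - C$
$D{\left(5 \right)} 30 o{\left(7 \right)} = \left(- \frac{13}{3}\right) 30 \left(7 - 7\right) = - 130 \left(7 - 7\right) = \left(-130\right) 0 = 0$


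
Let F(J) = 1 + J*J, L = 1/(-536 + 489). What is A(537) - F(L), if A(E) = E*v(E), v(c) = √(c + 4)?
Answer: -2210/2209 + 537*√541 ≈ 12489.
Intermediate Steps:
L = -1/47 (L = 1/(-47) = -1/47 ≈ -0.021277)
F(J) = 1 + J²
v(c) = √(4 + c)
A(E) = E*√(4 + E)
A(537) - F(L) = 537*√(4 + 537) - (1 + (-1/47)²) = 537*√541 - (1 + 1/2209) = 537*√541 - 1*2210/2209 = 537*√541 - 2210/2209 = -2210/2209 + 537*√541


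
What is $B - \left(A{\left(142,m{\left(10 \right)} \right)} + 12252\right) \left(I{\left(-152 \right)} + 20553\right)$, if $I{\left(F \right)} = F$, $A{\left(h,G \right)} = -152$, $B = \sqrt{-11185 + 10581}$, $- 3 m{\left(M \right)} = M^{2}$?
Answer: $-246852100 + 2 i \sqrt{151} \approx -2.4685 \cdot 10^{8} + 24.576 i$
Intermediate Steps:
$m{\left(M \right)} = - \frac{M^{2}}{3}$
$B = 2 i \sqrt{151}$ ($B = \sqrt{-604} = 2 i \sqrt{151} \approx 24.576 i$)
$B - \left(A{\left(142,m{\left(10 \right)} \right)} + 12252\right) \left(I{\left(-152 \right)} + 20553\right) = 2 i \sqrt{151} - \left(-152 + 12252\right) \left(-152 + 20553\right) = 2 i \sqrt{151} - 12100 \cdot 20401 = 2 i \sqrt{151} - 246852100 = -246852100 + 2 i \sqrt{151}$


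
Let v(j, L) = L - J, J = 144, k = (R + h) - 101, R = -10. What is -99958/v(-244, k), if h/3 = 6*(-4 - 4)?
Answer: 99958/399 ≈ 250.52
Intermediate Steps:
h = -144 (h = 3*(6*(-4 - 4)) = 3*(6*(-8)) = 3*(-48) = -144)
k = -255 (k = (-10 - 144) - 101 = -154 - 101 = -255)
v(j, L) = -144 + L (v(j, L) = L - 1*144 = L - 144 = -144 + L)
-99958/v(-244, k) = -99958/(-144 - 255) = -99958/(-399) = -99958*(-1/399) = 99958/399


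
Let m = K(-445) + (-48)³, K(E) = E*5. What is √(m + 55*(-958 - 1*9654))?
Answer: I*√696477 ≈ 834.55*I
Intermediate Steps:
K(E) = 5*E
m = -112817 (m = 5*(-445) + (-48)³ = -2225 - 110592 = -112817)
√(m + 55*(-958 - 1*9654)) = √(-112817 + 55*(-958 - 1*9654)) = √(-112817 + 55*(-958 - 9654)) = √(-112817 + 55*(-10612)) = √(-112817 - 583660) = √(-696477) = I*√696477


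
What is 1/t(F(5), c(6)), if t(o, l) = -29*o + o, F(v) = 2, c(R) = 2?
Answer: -1/56 ≈ -0.017857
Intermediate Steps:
t(o, l) = -28*o
1/t(F(5), c(6)) = 1/(-28*2) = 1/(-56) = -1/56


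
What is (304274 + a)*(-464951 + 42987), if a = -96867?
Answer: -87518287348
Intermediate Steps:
(304274 + a)*(-464951 + 42987) = (304274 - 96867)*(-464951 + 42987) = 207407*(-421964) = -87518287348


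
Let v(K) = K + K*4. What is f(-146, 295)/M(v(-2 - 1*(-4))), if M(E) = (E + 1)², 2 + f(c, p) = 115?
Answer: 113/121 ≈ 0.93388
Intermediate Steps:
f(c, p) = 113 (f(c, p) = -2 + 115 = 113)
v(K) = 5*K (v(K) = K + 4*K = 5*K)
M(E) = (1 + E)²
f(-146, 295)/M(v(-2 - 1*(-4))) = 113/((1 + 5*(-2 - 1*(-4)))²) = 113/((1 + 5*(-2 + 4))²) = 113/((1 + 5*2)²) = 113/((1 + 10)²) = 113/(11²) = 113/121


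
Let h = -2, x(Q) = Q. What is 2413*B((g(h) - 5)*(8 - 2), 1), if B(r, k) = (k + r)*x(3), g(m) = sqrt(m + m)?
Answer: -209931 + 86868*I ≈ -2.0993e+5 + 86868.0*I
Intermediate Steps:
g(m) = sqrt(2)*sqrt(m) (g(m) = sqrt(2*m) = sqrt(2)*sqrt(m))
B(r, k) = 3*k + 3*r (B(r, k) = (k + r)*3 = 3*k + 3*r)
2413*B((g(h) - 5)*(8 - 2), 1) = 2413*(3*1 + 3*((sqrt(2)*sqrt(-2) - 5)*(8 - 2))) = 2413*(3 + 3*((sqrt(2)*(I*sqrt(2)) - 5)*6)) = 2413*(3 + 3*((2*I - 5)*6)) = 2413*(3 + 3*((-5 + 2*I)*6)) = 2413*(3 + 3*(-30 + 12*I)) = 2413*(3 + (-90 + 36*I)) = 2413*(-87 + 36*I) = -209931 + 86868*I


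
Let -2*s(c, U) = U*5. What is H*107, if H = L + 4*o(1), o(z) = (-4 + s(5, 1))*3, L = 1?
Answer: -8239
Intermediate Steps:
s(c, U) = -5*U/2 (s(c, U) = -U*5/2 = -5*U/2)
o(z) = -39/2 (o(z) = (-4 - 5/2*1)*3 = (-4 - 5/2)*3 = -13/2*3 = -39/2)
H = -77 (H = 1 + 4*(-39/2) = 1 - 78 = -77)
H*107 = -77*107 = -8239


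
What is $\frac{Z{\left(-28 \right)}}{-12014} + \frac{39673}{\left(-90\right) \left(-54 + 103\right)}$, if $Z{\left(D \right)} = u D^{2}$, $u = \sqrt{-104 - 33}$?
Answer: $- \frac{39673}{4410} - \frac{392 i \sqrt{137}}{6007} \approx -8.9961 - 0.76382 i$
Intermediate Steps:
$u = i \sqrt{137}$ ($u = \sqrt{-137} = i \sqrt{137} \approx 11.705 i$)
$Z{\left(D \right)} = i \sqrt{137} D^{2}$
$\frac{Z{\left(-28 \right)}}{-12014} + \frac{39673}{\left(-90\right) \left(-54 + 103\right)} = \frac{i \sqrt{137} \left(-28\right)^{2}}{-12014} + \frac{39673}{\left(-90\right) \left(-54 + 103\right)} = i \sqrt{137} \cdot 784 \left(- \frac{1}{12014}\right) + \frac{39673}{\left(-90\right) 49} = 784 i \sqrt{137} \left(- \frac{1}{12014}\right) + \frac{39673}{-4410} = - \frac{392 i \sqrt{137}}{6007} + 39673 \left(- \frac{1}{4410}\right) = - \frac{392 i \sqrt{137}}{6007} - \frac{39673}{4410} = - \frac{39673}{4410} - \frac{392 i \sqrt{137}}{6007}$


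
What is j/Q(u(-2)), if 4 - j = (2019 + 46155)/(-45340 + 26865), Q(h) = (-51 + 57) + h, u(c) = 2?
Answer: 61037/73900 ≈ 0.82594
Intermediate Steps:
Q(h) = 6 + h
j = 122074/18475 (j = 4 - (2019 + 46155)/(-45340 + 26865) = 4 - 48174/(-18475) = 4 - 48174*(-1)/18475 = 4 - 1*(-48174/18475) = 4 + 48174/18475 = 122074/18475 ≈ 6.6075)
j/Q(u(-2)) = 122074/(18475*(6 + 2)) = (122074/18475)/8 = (122074/18475)*(1/8) = 61037/73900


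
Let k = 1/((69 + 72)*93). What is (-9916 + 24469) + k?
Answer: 190833490/13113 ≈ 14553.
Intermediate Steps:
k = 1/13113 (k = 1/(141*93) = 1/13113 ≈ 7.6260e-5)
(-9916 + 24469) + k = (-9916 + 24469) + 1/13113 = 14553 + 1/13113 = 190833490/13113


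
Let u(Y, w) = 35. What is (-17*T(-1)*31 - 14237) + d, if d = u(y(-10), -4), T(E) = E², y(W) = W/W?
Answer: -14729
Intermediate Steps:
y(W) = 1
d = 35
(-17*T(-1)*31 - 14237) + d = (-17*(-1)²*31 - 14237) + 35 = (-17*1*31 - 14237) + 35 = (-17*31 - 14237) + 35 = (-527 - 14237) + 35 = -14764 + 35 = -14729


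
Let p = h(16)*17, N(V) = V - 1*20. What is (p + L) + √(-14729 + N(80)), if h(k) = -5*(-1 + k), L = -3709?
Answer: -4984 + I*√14669 ≈ -4984.0 + 121.12*I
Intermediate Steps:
N(V) = -20 + V (N(V) = V - 20 = -20 + V)
h(k) = 5 - 5*k
p = -1275 (p = (5 - 5*16)*17 = (5 - 80)*17 = -75*17 = -1275)
(p + L) + √(-14729 + N(80)) = (-1275 - 3709) + √(-14729 + (-20 + 80)) = -4984 + √(-14729 + 60) = -4984 + √(-14669) = -4984 + I*√14669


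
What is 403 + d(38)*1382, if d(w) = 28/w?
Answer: 27005/19 ≈ 1421.3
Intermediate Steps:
403 + d(38)*1382 = 403 + (28/38)*1382 = 403 + (28*(1/38))*1382 = 403 + (14/19)*1382 = 403 + 19348/19 = 27005/19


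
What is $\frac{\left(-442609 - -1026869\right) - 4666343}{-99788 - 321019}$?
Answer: $\frac{4082083}{420807} \approx 9.7006$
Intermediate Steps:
$\frac{\left(-442609 - -1026869\right) - 4666343}{-99788 - 321019} = \frac{\left(-442609 + 1026869\right) - 4666343}{-420807} = \left(584260 - 4666343\right) \left(- \frac{1}{420807}\right) = \left(-4082083\right) \left(- \frac{1}{420807}\right) = \frac{4082083}{420807}$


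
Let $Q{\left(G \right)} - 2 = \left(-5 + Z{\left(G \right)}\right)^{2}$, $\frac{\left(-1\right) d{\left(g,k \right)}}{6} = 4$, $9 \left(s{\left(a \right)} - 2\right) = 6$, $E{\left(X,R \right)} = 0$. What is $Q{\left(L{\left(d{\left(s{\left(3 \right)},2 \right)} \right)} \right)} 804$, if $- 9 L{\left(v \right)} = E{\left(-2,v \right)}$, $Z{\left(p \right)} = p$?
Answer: $21708$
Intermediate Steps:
$s{\left(a \right)} = \frac{8}{3}$ ($s{\left(a \right)} = 2 + \frac{1}{9} \cdot 6 = 2 + \frac{2}{3} = \frac{8}{3}$)
$d{\left(g,k \right)} = -24$ ($d{\left(g,k \right)} = \left(-6\right) 4 = -24$)
$L{\left(v \right)} = 0$ ($L{\left(v \right)} = \left(- \frac{1}{9}\right) 0 = 0$)
$Q{\left(G \right)} = 2 + \left(-5 + G\right)^{2}$
$Q{\left(L{\left(d{\left(s{\left(3 \right)},2 \right)} \right)} \right)} 804 = \left(2 + \left(-5 + 0\right)^{2}\right) 804 = \left(2 + \left(-5\right)^{2}\right) 804 = \left(2 + 25\right) 804 = 27 \cdot 804 = 21708$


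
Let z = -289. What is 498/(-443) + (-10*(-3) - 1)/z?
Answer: -156769/128027 ≈ -1.2245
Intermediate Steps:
498/(-443) + (-10*(-3) - 1)/z = 498/(-443) + (-10*(-3) - 1)/(-289) = 498*(-1/443) + (30 - 1)*(-1/289) = -498/443 + 29*(-1/289) = -498/443 - 29/289 = -156769/128027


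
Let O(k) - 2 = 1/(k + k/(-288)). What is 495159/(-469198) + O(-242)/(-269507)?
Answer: -4634309574633031/4391303652819622 ≈ -1.0553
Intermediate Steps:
O(k) = 2 + 288/(287*k) (O(k) = 2 + 1/(k + k/(-288)) = 2 + 1/(k + k*(-1/288)) = 2 + 1/(k - k/288) = 2 + 1/(287*k/288) = 2 + 288/(287*k))
495159/(-469198) + O(-242)/(-269507) = 495159/(-469198) + (2 + (288/287)/(-242))/(-269507) = 495159*(-1/469198) + (2 + (288/287)*(-1/242))*(-1/269507) = -495159/469198 + (2 - 144/34727)*(-1/269507) = -495159/469198 + (69310/34727)*(-1/269507) = -495159/469198 - 69310/9359169589 = -4634309574633031/4391303652819622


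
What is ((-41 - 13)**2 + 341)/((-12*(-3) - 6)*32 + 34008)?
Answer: 3257/34968 ≈ 0.093142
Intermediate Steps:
((-41 - 13)**2 + 341)/((-12*(-3) - 6)*32 + 34008) = ((-54)**2 + 341)/((36 - 6)*32 + 34008) = (2916 + 341)/(30*32 + 34008) = 3257/(960 + 34008) = 3257/34968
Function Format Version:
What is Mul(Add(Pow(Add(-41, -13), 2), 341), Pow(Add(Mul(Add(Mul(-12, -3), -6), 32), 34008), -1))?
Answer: Rational(3257, 34968) ≈ 0.093142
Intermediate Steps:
Mul(Add(Pow(Add(-41, -13), 2), 341), Pow(Add(Mul(Add(Mul(-12, -3), -6), 32), 34008), -1)) = Mul(Add(Pow(-54, 2), 341), Pow(Add(Mul(Add(36, -6), 32), 34008), -1)) = Mul(Add(2916, 341), Pow(Add(Mul(30, 32), 34008), -1)) = Mul(3257, Pow(Add(960, 34008), -1)) = Mul(3257, Pow(34968, -1)) = Mul(3257, Rational(1, 34968)) = Rational(3257, 34968)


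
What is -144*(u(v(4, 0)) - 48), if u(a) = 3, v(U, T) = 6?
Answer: 6480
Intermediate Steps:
-144*(u(v(4, 0)) - 48) = -144*(3 - 48) = -144*(-45) = 6480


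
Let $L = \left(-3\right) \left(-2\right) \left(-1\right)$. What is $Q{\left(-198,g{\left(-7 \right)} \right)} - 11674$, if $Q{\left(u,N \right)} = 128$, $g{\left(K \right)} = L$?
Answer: $-11546$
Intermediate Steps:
$L = -6$ ($L = 6 \left(-1\right) = -6$)
$g{\left(K \right)} = -6$
$Q{\left(-198,g{\left(-7 \right)} \right)} - 11674 = 128 - 11674 = -11546$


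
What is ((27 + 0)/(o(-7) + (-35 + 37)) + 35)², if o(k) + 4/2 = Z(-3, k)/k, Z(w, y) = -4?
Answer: 108241/16 ≈ 6765.1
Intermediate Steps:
o(k) = -2 - 4/k
((27 + 0)/(o(-7) + (-35 + 37)) + 35)² = ((27 + 0)/((-2 - 4/(-7)) + (-35 + 37)) + 35)² = (27/((-2 - 4*(-⅐)) + 2) + 35)² = (27/((-2 + 4/7) + 2) + 35)² = (27/(-10/7 + 2) + 35)² = (27/(4/7) + 35)² = (27*(7/4) + 35)² = (189/4 + 35)² = (329/4)² = 108241/16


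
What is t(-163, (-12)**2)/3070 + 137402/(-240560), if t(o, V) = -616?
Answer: -5700091/7385192 ≈ -0.77183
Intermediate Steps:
t(-163, (-12)**2)/3070 + 137402/(-240560) = -616/3070 + 137402/(-240560) = -616*1/3070 + 137402*(-1/240560) = -308/1535 - 68701/120280 = -5700091/7385192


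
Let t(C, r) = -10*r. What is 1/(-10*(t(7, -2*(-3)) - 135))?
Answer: 1/1950 ≈ 0.00051282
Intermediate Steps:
1/(-10*(t(7, -2*(-3)) - 135)) = 1/(-10*(-(-20)*(-3) - 135)) = 1/(-10*(-10*6 - 135)) = 1/(-10*(-60 - 135)) = 1/(-10*(-195)) = 1/1950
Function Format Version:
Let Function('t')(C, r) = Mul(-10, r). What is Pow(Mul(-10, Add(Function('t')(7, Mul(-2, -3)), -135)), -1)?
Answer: Rational(1, 1950) ≈ 0.00051282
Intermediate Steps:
Pow(Mul(-10, Add(Function('t')(7, Mul(-2, -3)), -135)), -1) = Pow(Mul(-10, Add(Mul(-10, Mul(-2, -3)), -135)), -1) = Pow(Mul(-10, Add(Mul(-10, 6), -135)), -1) = Pow(Mul(-10, Add(-60, -135)), -1) = Pow(Mul(-10, -195), -1) = Pow(1950, -1) = Rational(1, 1950)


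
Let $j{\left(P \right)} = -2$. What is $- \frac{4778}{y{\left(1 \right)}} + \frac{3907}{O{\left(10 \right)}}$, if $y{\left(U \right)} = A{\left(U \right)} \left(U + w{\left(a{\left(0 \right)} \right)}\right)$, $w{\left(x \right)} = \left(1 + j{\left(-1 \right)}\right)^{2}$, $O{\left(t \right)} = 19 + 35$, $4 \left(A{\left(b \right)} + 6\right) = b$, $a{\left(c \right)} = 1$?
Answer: $\frac{605885}{1242} \approx 487.83$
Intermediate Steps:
$A{\left(b \right)} = -6 + \frac{b}{4}$
$O{\left(t \right)} = 54$
$w{\left(x \right)} = 1$ ($w{\left(x \right)} = \left(1 - 2\right)^{2} = \left(-1\right)^{2} = 1$)
$y{\left(U \right)} = \left(1 + U\right) \left(-6 + \frac{U}{4}\right)$ ($y{\left(U \right)} = \left(-6 + \frac{U}{4}\right) \left(U + 1\right) = \left(-6 + \frac{U}{4}\right) \left(1 + U\right) = \left(1 + U\right) \left(-6 + \frac{U}{4}\right)$)
$- \frac{4778}{y{\left(1 \right)}} + \frac{3907}{O{\left(10 \right)}} = - \frac{4778}{\frac{1}{4} \left(1 + 1\right) \left(-24 + 1\right)} + \frac{3907}{54} = - \frac{4778}{\frac{1}{4} \cdot 2 \left(-23\right)} + 3907 \cdot \frac{1}{54} = - \frac{4778}{- \frac{23}{2}} + \frac{3907}{54} = \left(-4778\right) \left(- \frac{2}{23}\right) + \frac{3907}{54} = \frac{9556}{23} + \frac{3907}{54} = \frac{605885}{1242}$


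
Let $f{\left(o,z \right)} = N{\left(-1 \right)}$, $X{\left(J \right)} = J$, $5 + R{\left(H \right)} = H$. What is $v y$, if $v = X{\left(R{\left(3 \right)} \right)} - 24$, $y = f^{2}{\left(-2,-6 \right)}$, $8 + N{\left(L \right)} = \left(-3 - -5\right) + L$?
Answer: $-1274$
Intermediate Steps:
$R{\left(H \right)} = -5 + H$
$N{\left(L \right)} = -6 + L$ ($N{\left(L \right)} = -8 + \left(\left(-3 - -5\right) + L\right) = -8 + \left(\left(-3 + 5\right) + L\right) = -8 + \left(2 + L\right) = -6 + L$)
$f{\left(o,z \right)} = -7$ ($f{\left(o,z \right)} = -6 - 1 = -7$)
$y = 49$ ($y = \left(-7\right)^{2} = 49$)
$v = -26$ ($v = \left(-5 + 3\right) - 24 = -2 - 24 = -26$)
$v y = \left(-26\right) 49 = -1274$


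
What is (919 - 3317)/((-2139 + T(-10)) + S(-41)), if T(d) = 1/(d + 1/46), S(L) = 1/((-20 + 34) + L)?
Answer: 61149/54548 ≈ 1.1210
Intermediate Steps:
S(L) = 1/(14 + L)
T(d) = 1/(1/46 + d) (T(d) = 1/(d + 1/46) = 1/(1/46 + d))
(919 - 3317)/((-2139 + T(-10)) + S(-41)) = (919 - 3317)/((-2139 + 46/(1 + 46*(-10))) + 1/(14 - 41)) = -2398/((-2139 + 46/(1 - 460)) + 1/(-27)) = -2398/((-2139 + 46/(-459)) - 1/27) = -2398/((-2139 + 46*(-1/459)) - 1/27) = -2398/((-2139 - 46/459) - 1/27) = -2398/(-981847/459 - 1/27) = -2398/(-109096/51) = -2398*(-51/109096) = 61149/54548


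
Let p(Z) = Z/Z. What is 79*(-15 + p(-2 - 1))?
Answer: -1106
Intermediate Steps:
p(Z) = 1
79*(-15 + p(-2 - 1)) = 79*(-15 + 1) = 79*(-14) = -1106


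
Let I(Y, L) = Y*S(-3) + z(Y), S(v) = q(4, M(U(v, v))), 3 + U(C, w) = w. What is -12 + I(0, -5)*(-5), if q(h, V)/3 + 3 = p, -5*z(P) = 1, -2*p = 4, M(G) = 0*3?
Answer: -11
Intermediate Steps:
U(C, w) = -3 + w
M(G) = 0
p = -2 (p = -1/2*4 = -2)
z(P) = -1/5 (z(P) = -1/5*1 = -1/5)
q(h, V) = -15 (q(h, V) = -9 + 3*(-2) = -9 - 6 = -15)
S(v) = -15
I(Y, L) = -1/5 - 15*Y (I(Y, L) = Y*(-15) - 1/5 = -15*Y - 1/5 = -1/5 - 15*Y)
-12 + I(0, -5)*(-5) = -12 + (-1/5 - 15*0)*(-5) = -12 + (-1/5 + 0)*(-5) = -12 - 1/5*(-5) = -12 + 1 = -11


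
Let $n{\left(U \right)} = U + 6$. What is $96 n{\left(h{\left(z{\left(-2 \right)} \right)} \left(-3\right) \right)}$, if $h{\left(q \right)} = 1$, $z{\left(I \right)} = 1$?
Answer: $288$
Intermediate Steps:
$n{\left(U \right)} = 6 + U$
$96 n{\left(h{\left(z{\left(-2 \right)} \right)} \left(-3\right) \right)} = 96 \left(6 + 1 \left(-3\right)\right) = 96 \left(6 - 3\right) = 96 \cdot 3 = 288$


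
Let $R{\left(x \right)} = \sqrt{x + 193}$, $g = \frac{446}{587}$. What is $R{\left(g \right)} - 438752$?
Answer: $-438752 + \frac{13 \sqrt{395051}}{587} \approx -4.3874 \cdot 10^{5}$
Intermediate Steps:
$g = \frac{446}{587}$ ($g = 446 \cdot \frac{1}{587} = \frac{446}{587} \approx 0.7598$)
$R{\left(x \right)} = \sqrt{193 + x}$
$R{\left(g \right)} - 438752 = \sqrt{193 + \frac{446}{587}} - 438752 = \sqrt{\frac{113737}{587}} - 438752 = \frac{13 \sqrt{395051}}{587} - 438752 = -438752 + \frac{13 \sqrt{395051}}{587}$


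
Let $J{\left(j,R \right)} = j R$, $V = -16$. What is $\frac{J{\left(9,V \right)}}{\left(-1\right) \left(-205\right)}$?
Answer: $- \frac{144}{205} \approx -0.70244$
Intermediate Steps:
$J{\left(j,R \right)} = R j$
$\frac{J{\left(9,V \right)}}{\left(-1\right) \left(-205\right)} = \frac{\left(-16\right) 9}{\left(-1\right) \left(-205\right)} = - \frac{144}{205}$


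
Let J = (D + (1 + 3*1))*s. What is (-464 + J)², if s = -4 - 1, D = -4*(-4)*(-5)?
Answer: 7056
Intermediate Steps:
D = -80 (D = 16*(-5) = -80)
s = -5
J = 380 (J = (-80 + (1 + 3*1))*(-5) = (-80 + (1 + 3))*(-5) = (-80 + 4)*(-5) = -76*(-5) = 380)
(-464 + J)² = (-464 + 380)² = (-84)² = 7056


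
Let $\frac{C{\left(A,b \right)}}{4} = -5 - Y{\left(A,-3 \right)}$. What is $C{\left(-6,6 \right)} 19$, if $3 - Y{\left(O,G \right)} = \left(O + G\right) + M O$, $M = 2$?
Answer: $-2204$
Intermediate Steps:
$Y{\left(O,G \right)} = 3 - G - 3 O$ ($Y{\left(O,G \right)} = 3 - \left(\left(O + G\right) + 2 O\right) = 3 - \left(\left(G + O\right) + 2 O\right) = 3 - \left(G + 3 O\right) = 3 - G - 3 O$)
$C{\left(A,b \right)} = -44 + 12 A$ ($C{\left(A,b \right)} = 4 \left(-5 - \left(3 - -3 - 3 A\right)\right) = 4 \left(-5 - \left(3 + 3 - 3 A\right)\right) = 4 \left(-5 - \left(6 - 3 A\right)\right) = 4 \left(-5 + \left(-6 + 3 A\right)\right) = 4 \left(-11 + 3 A\right) = -44 + 12 A$)
$C{\left(-6,6 \right)} 19 = \left(-44 + 12 \left(-6\right)\right) 19 = \left(-44 - 72\right) 19 = \left(-116\right) 19 = -2204$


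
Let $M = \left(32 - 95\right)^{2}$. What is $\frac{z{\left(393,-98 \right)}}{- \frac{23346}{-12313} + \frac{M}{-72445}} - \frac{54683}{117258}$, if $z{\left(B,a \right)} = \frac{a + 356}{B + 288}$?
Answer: $- \frac{3797436483597671}{14572502279667306} \approx -0.26059$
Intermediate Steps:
$M = 3969$ ($M = \left(-63\right)^{2} = 3969$)
$z{\left(B,a \right)} = \frac{356 + a}{288 + B}$
$\frac{z{\left(393,-98 \right)}}{- \frac{23346}{-12313} + \frac{M}{-72445}} - \frac{54683}{117258} = \frac{\frac{1}{288 + 393} \left(356 - 98\right)}{- \frac{23346}{-12313} + \frac{3969}{-72445}} - \frac{54683}{117258} = \frac{\frac{1}{681} \cdot 258}{\left(-23346\right) \left(- \frac{1}{12313}\right) + 3969 \left(- \frac{1}{72445}\right)} - \frac{54683}{117258} = \frac{\frac{1}{681} \cdot 258}{\frac{23346}{12313} - \frac{3969}{72445}} - \frac{54683}{117258} = \frac{86}{227 \cdot \frac{1642430673}{892015285}} - \frac{54683}{117258} = \frac{86}{227} \cdot \frac{892015285}{1642430673} - \frac{54683}{117258} = \frac{76713314510}{372831762771} - \frac{54683}{117258} = - \frac{3797436483597671}{14572502279667306}$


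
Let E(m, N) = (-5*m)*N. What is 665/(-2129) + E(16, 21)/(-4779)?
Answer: 132895/3391497 ≈ 0.039185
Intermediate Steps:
E(m, N) = -5*N*m
665/(-2129) + E(16, 21)/(-4779) = 665/(-2129) - 5*21*16/(-4779) = 665*(-1/2129) - 1680*(-1/4779) = -665/2129 + 560/1593 = 132895/3391497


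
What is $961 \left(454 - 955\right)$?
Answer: $-481461$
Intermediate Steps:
$961 \left(454 - 955\right) = 961 \left(-501\right) = -481461$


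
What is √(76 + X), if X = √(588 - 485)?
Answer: √(76 + √103) ≈ 9.2816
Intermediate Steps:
X = √103 ≈ 10.149
√(76 + X) = √(76 + √103)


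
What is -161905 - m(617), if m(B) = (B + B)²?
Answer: -1684661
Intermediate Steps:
m(B) = 4*B² (m(B) = (2*B)² = 4*B²)
-161905 - m(617) = -161905 - 4*617² = -161905 - 4*380689 = -161905 - 1*1522756 = -161905 - 1522756 = -1684661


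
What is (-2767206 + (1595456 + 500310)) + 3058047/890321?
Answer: -597794074193/890321 ≈ -6.7144e+5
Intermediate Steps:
(-2767206 + (1595456 + 500310)) + 3058047/890321 = (-2767206 + 2095766) + 3058047*(1/890321) = -671440 + 3058047/890321 = -597794074193/890321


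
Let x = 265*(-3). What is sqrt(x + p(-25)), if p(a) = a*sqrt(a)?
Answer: sqrt(-795 - 125*I) ≈ 2.2099 - 28.282*I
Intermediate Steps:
p(a) = a**(3/2)
x = -795
sqrt(x + p(-25)) = sqrt(-795 + (-25)**(3/2)) = sqrt(-795 - 125*I)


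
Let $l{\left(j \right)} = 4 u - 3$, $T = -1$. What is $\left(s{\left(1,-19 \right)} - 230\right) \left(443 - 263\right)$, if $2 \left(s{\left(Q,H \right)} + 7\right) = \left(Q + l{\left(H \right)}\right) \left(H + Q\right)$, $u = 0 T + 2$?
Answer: $-52380$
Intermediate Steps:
$u = 2$ ($u = 0 \left(-1\right) + 2 = 0 + 2 = 2$)
$l{\left(j \right)} = 5$ ($l{\left(j \right)} = 4 \cdot 2 - 3 = 8 - 3 = 5$)
$s{\left(Q,H \right)} = -7 + \frac{\left(5 + Q\right) \left(H + Q\right)}{2}$ ($s{\left(Q,H \right)} = -7 + \frac{\left(Q + 5\right) \left(H + Q\right)}{2} = -7 + \frac{\left(5 + Q\right) \left(H + Q\right)}{2}$)
$\left(s{\left(1,-19 \right)} - 230\right) \left(443 - 263\right) = \left(\left(-7 + \frac{1^{2}}{2} + \frac{5}{2} \left(-19\right) + \frac{5}{2} \cdot 1 + \frac{1}{2} \left(-19\right) 1\right) - 230\right) \left(443 - 263\right) = \left(\left(-7 + \frac{1}{2} \cdot 1 - \frac{95}{2} + \frac{5}{2} - \frac{19}{2}\right) - 230\right) 180 = \left(\left(-7 + \frac{1}{2} - \frac{95}{2} + \frac{5}{2} - \frac{19}{2}\right) - 230\right) 180 = \left(-61 - 230\right) 180 = \left(-291\right) 180 = -52380$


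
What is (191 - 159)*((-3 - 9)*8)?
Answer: -3072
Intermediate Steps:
(191 - 159)*((-3 - 9)*8) = 32*(-12*8) = 32*(-96) = -3072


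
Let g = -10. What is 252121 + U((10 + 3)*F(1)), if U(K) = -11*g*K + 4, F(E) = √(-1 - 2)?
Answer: 252125 + 1430*I*√3 ≈ 2.5213e+5 + 2476.8*I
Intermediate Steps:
F(E) = I*√3 (F(E) = √(-3) = I*√3)
U(K) = 4 + 110*K (U(K) = -(-110)*K + 4 = 110*K + 4 = 4 + 110*K)
252121 + U((10 + 3)*F(1)) = 252121 + (4 + 110*((10 + 3)*(I*√3))) = 252121 + (4 + 110*(13*(I*√3))) = 252121 + (4 + 110*(13*I*√3)) = 252121 + (4 + 1430*I*√3) = 252125 + 1430*I*√3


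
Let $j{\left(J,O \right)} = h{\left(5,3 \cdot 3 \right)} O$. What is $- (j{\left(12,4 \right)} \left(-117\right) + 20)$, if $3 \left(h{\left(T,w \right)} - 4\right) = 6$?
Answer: $2788$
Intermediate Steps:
$h{\left(T,w \right)} = 6$ ($h{\left(T,w \right)} = 4 + \frac{1}{3} \cdot 6 = 4 + 2 = 6$)
$j{\left(J,O \right)} = 6 O$
$- (j{\left(12,4 \right)} \left(-117\right) + 20) = - (6 \cdot 4 \left(-117\right) + 20) = - (24 \left(-117\right) + 20) = - (-2808 + 20) = \left(-1\right) \left(-2788\right) = 2788$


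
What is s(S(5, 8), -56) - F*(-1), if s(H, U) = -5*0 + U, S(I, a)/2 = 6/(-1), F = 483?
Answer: 427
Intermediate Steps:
S(I, a) = -12 (S(I, a) = 2*(6/(-1)) = 2*(6*(-1)) = 2*(-6) = -12)
s(H, U) = U (s(H, U) = 0 + U = U)
s(S(5, 8), -56) - F*(-1) = -56 - 483*(-1) = -56 - 1*(-483) = -56 + 483 = 427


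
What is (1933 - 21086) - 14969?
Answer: -34122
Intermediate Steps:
(1933 - 21086) - 14969 = -19153 - 14969 = -34122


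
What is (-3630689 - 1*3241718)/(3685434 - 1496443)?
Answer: -6872407/2188991 ≈ -3.1395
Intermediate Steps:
(-3630689 - 1*3241718)/(3685434 - 1496443) = (-3630689 - 3241718)/2188991 = -6872407*1/2188991 = -6872407/2188991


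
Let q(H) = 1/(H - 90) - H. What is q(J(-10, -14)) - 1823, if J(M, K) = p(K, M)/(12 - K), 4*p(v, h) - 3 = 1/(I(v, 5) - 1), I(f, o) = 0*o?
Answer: -443557867/243308 ≈ -1823.0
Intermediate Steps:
I(f, o) = 0
p(v, h) = ½ (p(v, h) = ¾ + 1/(4*(0 - 1)) = ¾ + (¼)/(-1) = ¾ + (¼)*(-1) = ¾ - ¼ = ½)
J(M, K) = 1/(2*(12 - K))
q(H) = 1/(-90 + H) - H
q(J(-10, -14)) - 1823 = (1 - (-1/(-24 + 2*(-14)))² + 90*(-1/(-24 + 2*(-14))))/(-90 - 1/(-24 + 2*(-14))) - 1823 = (1 - (-1/(-24 - 28))² + 90*(-1/(-24 - 28)))/(-90 - 1/(-24 - 28)) - 1823 = (1 - (-1/(-52))² + 90*(-1/(-52)))/(-90 - 1/(-52)) - 1823 = (1 - (-1*(-1/52))² + 90*(-1*(-1/52)))/(-90 - 1*(-1/52)) - 1823 = (1 - (1/52)² + 90*(1/52))/(-90 + 1/52) - 1823 = (1 - 1*1/2704 + 45/26)/(-4679/52) - 1823 = -52*(1 - 1/2704 + 45/26)/4679 - 1823 = -52/4679*7383/2704 - 1823 = -7383/243308 - 1823 = -443557867/243308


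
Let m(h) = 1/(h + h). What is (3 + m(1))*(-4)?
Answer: -14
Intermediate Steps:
m(h) = 1/(2*h)
(3 + m(1))*(-4) = (3 + (½)/1)*(-4) = (3 + (½)*1)*(-4) = (3 + ½)*(-4) = (7/2)*(-4) = -14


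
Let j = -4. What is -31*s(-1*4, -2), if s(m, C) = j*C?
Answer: -248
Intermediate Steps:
s(m, C) = -4*C
-31*s(-1*4, -2) = -(-124)*(-2) = -31*8 = -248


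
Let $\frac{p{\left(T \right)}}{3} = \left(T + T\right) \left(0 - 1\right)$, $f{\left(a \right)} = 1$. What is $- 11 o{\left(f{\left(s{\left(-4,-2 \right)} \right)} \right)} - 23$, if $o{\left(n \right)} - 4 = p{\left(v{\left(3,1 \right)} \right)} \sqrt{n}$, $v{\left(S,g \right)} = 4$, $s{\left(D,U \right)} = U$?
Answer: $197$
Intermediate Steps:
$p{\left(T \right)} = - 6 T$ ($p{\left(T \right)} = 3 \left(T + T\right) \left(0 - 1\right) = 3 \cdot 2 T \left(-1\right) = 3 \left(- 2 T\right) = - 6 T$)
$o{\left(n \right)} = 4 - 24 \sqrt{n}$ ($o{\left(n \right)} = 4 + \left(-6\right) 4 \sqrt{n} = 4 - 24 \sqrt{n}$)
$- 11 o{\left(f{\left(s{\left(-4,-2 \right)} \right)} \right)} - 23 = - 11 \left(4 - 24 \sqrt{1}\right) - 23 = - 11 \left(4 - 24\right) - 23 = \left(-11\right) \left(-20\right) - 23 = 220 - 23 = 197$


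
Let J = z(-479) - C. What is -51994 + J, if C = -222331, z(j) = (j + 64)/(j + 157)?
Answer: 54848929/322 ≈ 1.7034e+5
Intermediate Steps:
z(j) = (64 + j)/(157 + j)
J = 71590997/322 (J = (64 - 479)/(157 - 479) - 1*(-222331) = -415/(-322) + 222331 = -1/322*(-415) + 222331 = 415/322 + 222331 = 71590997/322 ≈ 2.2233e+5)
-51994 + J = -51994 + 71590997/322 = 54848929/322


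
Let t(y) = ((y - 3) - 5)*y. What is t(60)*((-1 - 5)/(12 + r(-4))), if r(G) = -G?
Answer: -1170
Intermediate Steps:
t(y) = y*(-8 + y) (t(y) = ((-3 + y) - 5)*y = (-8 + y)*y = y*(-8 + y))
t(60)*((-1 - 5)/(12 + r(-4))) = (60*(-8 + 60))*((-1 - 5)/(12 - 1*(-4))) = (60*52)*(-6/(12 + 4)) = 3120*(-6/16) = 3120*(-6*1/16) = 3120*(-3/8) = -1170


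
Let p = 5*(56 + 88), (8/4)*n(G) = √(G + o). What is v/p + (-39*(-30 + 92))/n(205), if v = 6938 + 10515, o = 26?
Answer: 17453/720 - 1612*√231/77 ≈ -293.95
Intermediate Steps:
n(G) = √(26 + G)/2 (n(G) = √(G + 26)/2 = √(26 + G)/2)
v = 17453
p = 720 (p = 5*144 = 720)
v/p + (-39*(-30 + 92))/n(205) = 17453/720 + (-39*(-30 + 92))/((√(26 + 205)/2)) = 17453*(1/720) + (-39*62)/((√231/2)) = 17453/720 - 1612*√231/77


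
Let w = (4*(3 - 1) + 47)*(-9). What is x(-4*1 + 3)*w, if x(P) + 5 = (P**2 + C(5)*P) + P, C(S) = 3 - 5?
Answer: 1485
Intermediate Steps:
C(S) = -2
w = -495 (w = (4*2 + 47)*(-9) = (8 + 47)*(-9) = 55*(-9) = -495)
x(P) = -5 + P**2 - P (x(P) = -5 + ((P**2 - 2*P) + P) = -5 + (P**2 - P) = -5 + P**2 - P)
x(-4*1 + 3)*w = (-5 + (-4*1 + 3)**2 - (-4*1 + 3))*(-495) = (-5 + (-4 + 3)**2 - (-4 + 3))*(-495) = (-5 + (-1)**2 - 1*(-1))*(-495) = (-5 + 1 + 1)*(-495) = -3*(-495) = 1485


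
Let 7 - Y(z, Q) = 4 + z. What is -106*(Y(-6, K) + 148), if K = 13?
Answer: -16642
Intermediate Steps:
Y(z, Q) = 3 - z (Y(z, Q) = 7 - (4 + z) = 7 + (-4 - z) = 3 - z)
-106*(Y(-6, K) + 148) = -106*((3 - 1*(-6)) + 148) = -106*((3 + 6) + 148) = -106*(9 + 148) = -106*157 = -16642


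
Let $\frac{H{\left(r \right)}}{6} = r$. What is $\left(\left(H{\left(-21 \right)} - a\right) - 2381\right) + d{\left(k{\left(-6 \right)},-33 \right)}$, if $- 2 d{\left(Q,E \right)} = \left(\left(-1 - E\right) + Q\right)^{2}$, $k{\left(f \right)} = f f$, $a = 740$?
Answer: $-5559$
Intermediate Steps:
$H{\left(r \right)} = 6 r$
$k{\left(f \right)} = f^{2}$
$d{\left(Q,E \right)} = - \frac{\left(-1 + Q - E\right)^{2}}{2}$ ($d{\left(Q,E \right)} = - \frac{\left(\left(-1 - E\right) + Q\right)^{2}}{2} = - \frac{\left(-1 + Q - E\right)^{2}}{2}$)
$\left(\left(H{\left(-21 \right)} - a\right) - 2381\right) + d{\left(k{\left(-6 \right)},-33 \right)} = \left(\left(6 \left(-21\right) - 740\right) - 2381\right) - \frac{\left(1 - 33 - \left(-6\right)^{2}\right)^{2}}{2} = \left(\left(-126 - 740\right) - 2381\right) - \frac{\left(1 - 33 - 36\right)^{2}}{2} = \left(-866 - 2381\right) - \frac{\left(1 - 33 - 36\right)^{2}}{2} = -3247 - \frac{\left(-68\right)^{2}}{2} = -3247 - 2312 = -5559$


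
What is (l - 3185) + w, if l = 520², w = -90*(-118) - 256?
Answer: 277579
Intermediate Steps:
w = 10364 (w = 10620 - 256 = 10364)
l = 270400
(l - 3185) + w = (270400 - 3185) + 10364 = 267215 + 10364 = 277579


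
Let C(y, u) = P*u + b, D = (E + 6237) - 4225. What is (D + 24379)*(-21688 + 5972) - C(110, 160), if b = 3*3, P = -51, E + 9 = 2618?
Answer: -455755849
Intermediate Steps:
E = 2609 (E = -9 + 2618 = 2609)
b = 9
D = 4621 (D = (2609 + 6237) - 4225 = 8846 - 4225 = 4621)
C(y, u) = 9 - 51*u (C(y, u) = -51*u + 9 = 9 - 51*u)
(D + 24379)*(-21688 + 5972) - C(110, 160) = (4621 + 24379)*(-21688 + 5972) - (9 - 51*160) = 29000*(-15716) - (9 - 8160) = -455764000 - 1*(-8151) = -455764000 + 8151 = -455755849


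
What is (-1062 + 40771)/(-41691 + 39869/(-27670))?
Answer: -1098748030/1153629839 ≈ -0.95243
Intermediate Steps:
(-1062 + 40771)/(-41691 + 39869/(-27670)) = 39709/(-41691 + 39869*(-1/27670)) = 39709/(-41691 - 39869/27670) = 39709/(-1153629839/27670) = 39709*(-27670/1153629839) = -1098748030/1153629839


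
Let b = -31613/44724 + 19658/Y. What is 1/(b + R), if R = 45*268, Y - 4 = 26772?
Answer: 74845614/902640149509 ≈ 8.2919e-5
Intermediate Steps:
Y = 26776 (Y = 4 + 26772 = 26776)
b = 2044669/74845614 (b = -31613/44724 + 19658/26776 = -31613*1/44724 + 19658*(1/26776) = -31613/44724 + 9829/13388 = 2044669/74845614 ≈ 0.027318)
R = 12060
1/(b + R) = 1/(2044669/74845614 + 12060) = 1/(902640149509/74845614) = 74845614/902640149509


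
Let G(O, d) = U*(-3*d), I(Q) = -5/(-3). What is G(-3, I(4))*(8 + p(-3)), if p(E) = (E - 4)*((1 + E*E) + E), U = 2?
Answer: 410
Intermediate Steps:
I(Q) = 5/3 (I(Q) = -5*(-⅓) = 5/3)
G(O, d) = -6*d (G(O, d) = 2*(-3*d) = -6*d)
p(E) = (-4 + E)*(1 + E + E²) (p(E) = (-4 + E)*((1 + E²) + E) = (-4 + E)*(1 + E + E²))
G(-3, I(4))*(8 + p(-3)) = (-6*5/3)*(8 + (-4 + (-3)³ - 3*(-3) - 3*(-3)²)) = -10*(8 + (-4 - 27 + 9 - 3*9)) = -10*(8 + (-4 - 27 + 9 - 27)) = -10*(8 - 49) = -10*(-41) = 410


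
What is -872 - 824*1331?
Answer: -1097616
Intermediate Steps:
-872 - 824*1331 = -872 - 1096744 = -1097616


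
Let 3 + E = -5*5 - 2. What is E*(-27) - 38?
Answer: 772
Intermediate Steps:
E = -30 (E = -3 + (-5*5 - 2) = -3 + (-25 - 2) = -3 - 27 = -30)
E*(-27) - 38 = -30*(-27) - 38 = 810 - 38 = 772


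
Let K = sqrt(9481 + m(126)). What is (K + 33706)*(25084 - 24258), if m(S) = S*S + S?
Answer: 27841156 + 826*sqrt(25483) ≈ 2.7973e+7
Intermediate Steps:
m(S) = S + S**2 (m(S) = S**2 + S = S + S**2)
K = sqrt(25483) (K = sqrt(9481 + 126*(1 + 126)) = sqrt(9481 + 126*127) = sqrt(9481 + 16002) = sqrt(25483) ≈ 159.63)
(K + 33706)*(25084 - 24258) = (sqrt(25483) + 33706)*(25084 - 24258) = (33706 + sqrt(25483))*826 = 27841156 + 826*sqrt(25483)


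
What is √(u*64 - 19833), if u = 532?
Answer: √14215 ≈ 119.23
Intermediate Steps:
√(u*64 - 19833) = √(532*64 - 19833) = √(34048 - 19833) = √14215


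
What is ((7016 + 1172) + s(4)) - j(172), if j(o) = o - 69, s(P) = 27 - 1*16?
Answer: 8096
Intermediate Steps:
s(P) = 11 (s(P) = 27 - 16 = 11)
j(o) = -69 + o
((7016 + 1172) + s(4)) - j(172) = ((7016 + 1172) + 11) - (-69 + 172) = (8188 + 11) - 1*103 = 8199 - 103 = 8096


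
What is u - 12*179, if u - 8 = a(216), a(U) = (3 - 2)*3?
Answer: -2137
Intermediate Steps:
a(U) = 3 (a(U) = 1*3 = 3)
u = 11 (u = 8 + 3 = 11)
u - 12*179 = 11 - 12*179 = 11 - 2148 = -2137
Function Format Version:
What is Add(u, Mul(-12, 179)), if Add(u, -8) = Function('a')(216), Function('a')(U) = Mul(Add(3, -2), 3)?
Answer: -2137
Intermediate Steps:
Function('a')(U) = 3 (Function('a')(U) = Mul(1, 3) = 3)
u = 11 (u = Add(8, 3) = 11)
Add(u, Mul(-12, 179)) = Add(11, Mul(-12, 179)) = Add(11, -2148) = -2137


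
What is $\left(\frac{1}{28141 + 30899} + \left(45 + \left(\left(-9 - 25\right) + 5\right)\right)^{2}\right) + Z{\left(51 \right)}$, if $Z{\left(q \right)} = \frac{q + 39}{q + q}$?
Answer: $\frac{257827697}{1003680} \approx 256.88$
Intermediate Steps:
$Z{\left(q \right)} = \frac{39 + q}{2 q}$
$\left(\frac{1}{28141 + 30899} + \left(45 + \left(\left(-9 - 25\right) + 5\right)\right)^{2}\right) + Z{\left(51 \right)} = \left(\frac{1}{28141 + 30899} + \left(45 + \left(\left(-9 - 25\right) + 5\right)\right)^{2}\right) + \frac{39 + 51}{2 \cdot 51} = \left(\frac{1}{59040} + \left(45 + \left(-34 + 5\right)\right)^{2}\right) + \frac{1}{2} \cdot \frac{1}{51} \cdot 90 = \left(\frac{1}{59040} + \left(45 - 29\right)^{2}\right) + \frac{15}{17} = \left(\frac{1}{59040} + 16^{2}\right) + \frac{15}{17} = \left(\frac{1}{59040} + 256\right) + \frac{15}{17} = \frac{15114241}{59040} + \frac{15}{17} = \frac{257827697}{1003680}$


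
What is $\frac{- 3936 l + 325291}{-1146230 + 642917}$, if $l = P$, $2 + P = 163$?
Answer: $\frac{308405}{503313} \approx 0.61275$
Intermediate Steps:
$P = 161$ ($P = -2 + 163 = 161$)
$l = 161$
$\frac{- 3936 l + 325291}{-1146230 + 642917} = \frac{\left(-3936\right) 161 + 325291}{-1146230 + 642917} = \frac{-633696 + 325291}{-503313} = \left(-308405\right) \left(- \frac{1}{503313}\right) = \frac{308405}{503313}$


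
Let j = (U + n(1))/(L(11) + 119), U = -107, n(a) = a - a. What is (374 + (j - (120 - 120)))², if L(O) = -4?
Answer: 1840667409/13225 ≈ 1.3918e+5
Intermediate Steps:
n(a) = 0
j = -107/115 (j = (-107 + 0)/(-4 + 119) = -107/115 ≈ -0.93044)
(374 + (j - (120 - 120)))² = (374 + (-107/115 - (120 - 120)))² = (374 + (-107/115 - 1*0))² = (374 + (-107/115 + 0))² = (374 - 107/115)² = (42903/115)² = 1840667409/13225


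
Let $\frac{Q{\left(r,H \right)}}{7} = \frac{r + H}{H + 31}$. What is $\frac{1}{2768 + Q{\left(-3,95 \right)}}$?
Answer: $\frac{9}{24958} \approx 0.00036061$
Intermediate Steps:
$Q{\left(r,H \right)} = \frac{7 \left(H + r\right)}{31 + H}$ ($Q{\left(r,H \right)} = 7 \frac{r + H}{H + 31} = 7 \frac{H + r}{31 + H} = \frac{7 \left(H + r\right)}{31 + H}$)
$\frac{1}{2768 + Q{\left(-3,95 \right)}} = \frac{1}{2768 + \frac{7 \left(95 - 3\right)}{31 + 95}} = \frac{1}{2768 + 7 \cdot \frac{1}{126} \cdot 92} = \frac{1}{2768 + \frac{46}{9}} = \frac{1}{\frac{24958}{9}} = \frac{9}{24958}$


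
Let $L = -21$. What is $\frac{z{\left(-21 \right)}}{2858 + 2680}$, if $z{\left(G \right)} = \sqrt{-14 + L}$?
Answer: $\frac{i \sqrt{35}}{5538} \approx 0.0010683 i$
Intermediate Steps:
$z{\left(G \right)} = i \sqrt{35}$ ($z{\left(G \right)} = \sqrt{-14 - 21} = \sqrt{-35} = i \sqrt{35}$)
$\frac{z{\left(-21 \right)}}{2858 + 2680} = \frac{i \sqrt{35}}{2858 + 2680} = \frac{i \sqrt{35}}{5538}$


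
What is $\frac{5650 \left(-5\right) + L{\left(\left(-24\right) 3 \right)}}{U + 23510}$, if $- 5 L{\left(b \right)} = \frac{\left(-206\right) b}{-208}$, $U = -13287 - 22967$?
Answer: $\frac{1835323}{828360} \approx 2.2156$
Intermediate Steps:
$U = -36254$
$L{\left(b \right)} = - \frac{103 b}{520}$ ($L{\left(b \right)} = - \frac{- 206 b \frac{1}{-208}}{5} = - \frac{- 206 b \left(- \frac{1}{208}\right)}{5} = - \frac{\frac{103}{104} b}{5} = - \frac{103 b}{520}$)
$\frac{5650 \left(-5\right) + L{\left(\left(-24\right) 3 \right)}}{U + 23510} = \frac{5650 \left(-5\right) - \frac{103 \left(\left(-24\right) 3\right)}{520}}{-36254 + 23510} = \frac{-28250 - - \frac{927}{65}}{-12744} = \left(-28250 + \frac{927}{65}\right) \left(- \frac{1}{12744}\right) = \left(- \frac{1835323}{65}\right) \left(- \frac{1}{12744}\right) = \frac{1835323}{828360}$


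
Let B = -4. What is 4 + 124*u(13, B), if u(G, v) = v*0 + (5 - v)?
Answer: 1120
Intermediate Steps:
u(G, v) = 5 - v (u(G, v) = 0 + (5 - v) = 5 - v)
4 + 124*u(13, B) = 4 + 124*(5 - 1*(-4)) = 4 + 124*(5 + 4) = 4 + 124*9 = 4 + 1116 = 1120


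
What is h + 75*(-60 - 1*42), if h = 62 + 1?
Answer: -7587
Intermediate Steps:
h = 63
h + 75*(-60 - 1*42) = 63 + 75*(-60 - 1*42) = 63 + 75*(-60 - 42) = 63 + 75*(-102) = 63 - 7650 = -7587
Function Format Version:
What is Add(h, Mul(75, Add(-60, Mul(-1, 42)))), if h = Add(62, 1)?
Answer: -7587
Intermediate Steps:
h = 63
Add(h, Mul(75, Add(-60, Mul(-1, 42)))) = Add(63, Mul(75, Add(-60, Mul(-1, 42)))) = Add(63, Mul(75, Add(-60, -42))) = Add(63, Mul(75, -102)) = Add(63, -7650) = -7587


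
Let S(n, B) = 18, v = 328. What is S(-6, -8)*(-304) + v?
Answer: -5144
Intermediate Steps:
S(-6, -8)*(-304) + v = 18*(-304) + 328 = -5472 + 328 = -5144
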